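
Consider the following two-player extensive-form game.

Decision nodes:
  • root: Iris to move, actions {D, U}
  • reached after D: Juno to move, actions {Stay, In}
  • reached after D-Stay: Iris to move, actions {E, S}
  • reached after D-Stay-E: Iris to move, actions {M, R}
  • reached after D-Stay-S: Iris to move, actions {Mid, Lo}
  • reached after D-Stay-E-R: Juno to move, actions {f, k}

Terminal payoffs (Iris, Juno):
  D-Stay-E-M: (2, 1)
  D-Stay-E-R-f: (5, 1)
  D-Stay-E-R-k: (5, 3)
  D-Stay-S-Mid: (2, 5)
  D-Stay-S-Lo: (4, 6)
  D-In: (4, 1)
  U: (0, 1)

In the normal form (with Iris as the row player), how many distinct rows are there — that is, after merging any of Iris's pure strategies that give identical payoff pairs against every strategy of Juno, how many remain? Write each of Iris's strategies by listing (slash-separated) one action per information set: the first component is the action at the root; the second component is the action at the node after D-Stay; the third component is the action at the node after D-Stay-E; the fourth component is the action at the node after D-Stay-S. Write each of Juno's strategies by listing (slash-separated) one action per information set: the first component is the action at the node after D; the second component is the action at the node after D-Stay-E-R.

5

Iris has 16 pure strategies: D/E/M/Mid, D/E/M/Lo, D/E/R/Mid, D/E/R/Lo, D/S/M/Mid, D/S/M/Lo, D/S/R/Mid, D/S/R/Lo, U/E/M/Mid, U/E/M/Lo, U/E/R/Mid, U/E/R/Lo, U/S/M/Mid, U/S/M/Lo, U/S/R/Mid, U/S/R/Lo. Columns: Stay/f, Stay/k, In/f, In/k.
{D/E/M/Mid, D/E/M/Lo} → row (2,1) (2,1) (4,1) (4,1)
{D/E/R/Mid, D/E/R/Lo} → row (5,1) (5,3) (4,1) (4,1)
{D/S/M/Mid, D/S/R/Mid} → row (2,5) (2,5) (4,1) (4,1)
{D/S/M/Lo, D/S/R/Lo} → row (4,6) (4,6) (4,1) (4,1)
{U/E/M/Mid, U/E/M/Lo, U/E/R/Mid, U/E/R/Lo, U/S/M/Mid, U/S/M/Lo, U/S/R/Mid, U/S/R/Lo} → row (0,1) (0,1) (0,1) (0,1)
That's 5 distinct rows out of 16 strategies.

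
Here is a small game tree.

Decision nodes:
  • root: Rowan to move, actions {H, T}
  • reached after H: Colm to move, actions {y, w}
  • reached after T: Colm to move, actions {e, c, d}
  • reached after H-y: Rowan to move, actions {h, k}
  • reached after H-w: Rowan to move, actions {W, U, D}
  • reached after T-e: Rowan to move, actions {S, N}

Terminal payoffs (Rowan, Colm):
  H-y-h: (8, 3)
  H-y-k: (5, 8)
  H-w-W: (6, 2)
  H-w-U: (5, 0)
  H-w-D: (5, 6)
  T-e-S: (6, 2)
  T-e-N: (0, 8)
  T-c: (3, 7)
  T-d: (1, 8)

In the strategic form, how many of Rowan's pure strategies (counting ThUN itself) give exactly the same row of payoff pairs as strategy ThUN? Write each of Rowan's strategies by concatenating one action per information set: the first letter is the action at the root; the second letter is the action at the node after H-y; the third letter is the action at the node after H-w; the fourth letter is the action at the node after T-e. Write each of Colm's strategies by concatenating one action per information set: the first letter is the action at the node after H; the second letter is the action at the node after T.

6

Row for ThUN (columns ye, yc, yd, we, wc, wd): (0,8) (3,7) (1,8) (0,8) (3,7) (1,8).
Under ThUN, Rowan's choice at the node after H-y and at the node after H-w can never be reached regardless of what Colm does, so varying those choices leaves every outcome unchanged.
Holding the reachable choices fixed and varying the unreachable ones freely already gives 2 × 3 = 6 equivalent strategies.
No other strategy reproduces this row, so those 6 are the full class: ThWN, ThUN, ThDN, TkWN, TkUN, TkDN.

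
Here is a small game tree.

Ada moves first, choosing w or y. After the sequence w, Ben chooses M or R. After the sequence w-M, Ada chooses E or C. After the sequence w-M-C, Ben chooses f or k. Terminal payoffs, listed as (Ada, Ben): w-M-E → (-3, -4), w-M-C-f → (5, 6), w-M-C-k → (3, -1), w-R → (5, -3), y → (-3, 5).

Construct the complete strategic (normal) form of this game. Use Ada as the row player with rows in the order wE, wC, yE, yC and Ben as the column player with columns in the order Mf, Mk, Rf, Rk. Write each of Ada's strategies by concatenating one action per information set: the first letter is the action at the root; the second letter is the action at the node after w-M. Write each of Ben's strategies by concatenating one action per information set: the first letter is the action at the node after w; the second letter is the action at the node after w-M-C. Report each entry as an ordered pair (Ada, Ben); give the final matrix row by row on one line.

wE: (-3,-4) (-3,-4) (5,-3) (5,-3) | wC: (5,6) (3,-1) (5,-3) (5,-3) | yE: (-3,5) (-3,5) (-3,5) (-3,5) | yC: (-3,5) (-3,5) (-3,5) (-3,5)

Row wE: Mf→(-3,-4), Mk→(-3,-4), Rf→(5,-3), Rk→(5,-3)
Row wC: Mf→(5,6), Mk→(3,-1), Rf→(5,-3), Rk→(5,-3)
Row yE: Mf→(-3,5), Mk→(-3,5), Rf→(-3,5), Rk→(-3,5)
Row yC: Mf→(-3,5), Mk→(-3,5), Rf→(-3,5), Rk→(-3,5)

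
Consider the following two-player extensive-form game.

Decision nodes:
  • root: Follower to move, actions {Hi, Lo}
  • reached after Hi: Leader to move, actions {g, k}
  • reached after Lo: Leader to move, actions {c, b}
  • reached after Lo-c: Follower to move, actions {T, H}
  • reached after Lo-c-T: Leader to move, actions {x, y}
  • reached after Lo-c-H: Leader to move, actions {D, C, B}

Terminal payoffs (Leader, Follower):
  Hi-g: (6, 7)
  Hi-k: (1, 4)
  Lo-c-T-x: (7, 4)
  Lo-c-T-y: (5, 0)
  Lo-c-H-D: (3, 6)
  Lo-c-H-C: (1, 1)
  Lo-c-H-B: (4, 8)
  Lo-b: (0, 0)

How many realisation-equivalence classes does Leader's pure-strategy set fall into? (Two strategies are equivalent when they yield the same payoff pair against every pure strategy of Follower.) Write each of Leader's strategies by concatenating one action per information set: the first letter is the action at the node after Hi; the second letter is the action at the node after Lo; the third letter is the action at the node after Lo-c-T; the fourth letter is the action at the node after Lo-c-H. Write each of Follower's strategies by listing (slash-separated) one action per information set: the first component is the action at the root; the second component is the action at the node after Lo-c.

Leader has 24 pure strategies: gcxD, gcxC, gcxB, gcyD, gcyC, gcyB, gbxD, gbxC, gbxB, gbyD, gbyC, gbyB, kcxD, kcxC, kcxB, kcyD, kcyC, kcyB, kbxD, kbxC, kbxB, kbyD, kbyC, kbyB. Columns: Hi/T, Hi/H, Lo/T, Lo/H.
{gcxD} → row (6,7) (6,7) (7,4) (3,6)
{gcxC} → row (6,7) (6,7) (7,4) (1,1)
{gcxB} → row (6,7) (6,7) (7,4) (4,8)
{gcyD} → row (6,7) (6,7) (5,0) (3,6)
{gcyC} → row (6,7) (6,7) (5,0) (1,1)
{gcyB} → row (6,7) (6,7) (5,0) (4,8)
{gbxD, gbxC, gbxB, gbyD, gbyC, gbyB} → row (6,7) (6,7) (0,0) (0,0)
{kcxD} → row (1,4) (1,4) (7,4) (3,6)
{kcxC} → row (1,4) (1,4) (7,4) (1,1)
{kcxB} → row (1,4) (1,4) (7,4) (4,8)
{kcyD} → row (1,4) (1,4) (5,0) (3,6)
{kcyC} → row (1,4) (1,4) (5,0) (1,1)
{kcyB} → row (1,4) (1,4) (5,0) (4,8)
{kbxD, kbxC, kbxB, kbyD, kbyC, kbyB} → row (1,4) (1,4) (0,0) (0,0)
That's 14 distinct rows out of 24 strategies.

14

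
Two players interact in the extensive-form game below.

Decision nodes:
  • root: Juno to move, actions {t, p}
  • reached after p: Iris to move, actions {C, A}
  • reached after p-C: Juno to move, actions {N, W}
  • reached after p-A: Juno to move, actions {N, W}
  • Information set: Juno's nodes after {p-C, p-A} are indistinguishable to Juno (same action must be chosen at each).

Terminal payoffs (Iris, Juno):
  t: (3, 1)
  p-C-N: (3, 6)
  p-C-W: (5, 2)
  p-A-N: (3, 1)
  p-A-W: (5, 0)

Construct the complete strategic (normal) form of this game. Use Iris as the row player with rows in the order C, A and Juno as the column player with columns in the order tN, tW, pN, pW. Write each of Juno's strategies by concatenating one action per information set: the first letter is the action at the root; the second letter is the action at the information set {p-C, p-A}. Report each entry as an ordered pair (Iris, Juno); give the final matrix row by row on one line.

C: (3,1) (3,1) (3,6) (5,2) | A: (3,1) (3,1) (3,1) (5,0)

           tN       tW       pN       pW
   C    (3,1)    (3,1)    (3,6)    (5,2)
   A    (3,1)    (3,1)    (3,1)    (5,0)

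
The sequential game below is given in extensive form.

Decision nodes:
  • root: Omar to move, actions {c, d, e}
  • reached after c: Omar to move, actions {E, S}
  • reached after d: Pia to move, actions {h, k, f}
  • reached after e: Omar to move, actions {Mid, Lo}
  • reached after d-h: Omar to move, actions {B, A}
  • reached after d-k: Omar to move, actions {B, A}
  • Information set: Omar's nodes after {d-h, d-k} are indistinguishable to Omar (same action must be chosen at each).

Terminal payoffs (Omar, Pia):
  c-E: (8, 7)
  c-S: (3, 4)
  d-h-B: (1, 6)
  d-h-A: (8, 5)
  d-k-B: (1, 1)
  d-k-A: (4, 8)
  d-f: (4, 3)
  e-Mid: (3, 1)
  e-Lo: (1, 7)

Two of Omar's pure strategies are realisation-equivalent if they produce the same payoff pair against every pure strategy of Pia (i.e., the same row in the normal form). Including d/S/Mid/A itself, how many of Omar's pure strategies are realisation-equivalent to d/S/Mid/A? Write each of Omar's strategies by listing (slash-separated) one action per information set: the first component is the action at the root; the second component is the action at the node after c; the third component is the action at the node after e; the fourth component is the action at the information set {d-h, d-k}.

Row for d/S/Mid/A (columns h, k, f): (8,5) (4,8) (4,3).
Under d/S/Mid/A, Omar's choice at the node after c and at the node after e can never be reached regardless of what Pia does, so varying those choices leaves every outcome unchanged.
Holding the reachable choices fixed and varying the unreachable ones freely already gives 2 × 2 = 4 equivalent strategies.
No other strategy reproduces this row, so those 4 are the full class: d/E/Mid/A, d/E/Lo/A, d/S/Mid/A, d/S/Lo/A.

4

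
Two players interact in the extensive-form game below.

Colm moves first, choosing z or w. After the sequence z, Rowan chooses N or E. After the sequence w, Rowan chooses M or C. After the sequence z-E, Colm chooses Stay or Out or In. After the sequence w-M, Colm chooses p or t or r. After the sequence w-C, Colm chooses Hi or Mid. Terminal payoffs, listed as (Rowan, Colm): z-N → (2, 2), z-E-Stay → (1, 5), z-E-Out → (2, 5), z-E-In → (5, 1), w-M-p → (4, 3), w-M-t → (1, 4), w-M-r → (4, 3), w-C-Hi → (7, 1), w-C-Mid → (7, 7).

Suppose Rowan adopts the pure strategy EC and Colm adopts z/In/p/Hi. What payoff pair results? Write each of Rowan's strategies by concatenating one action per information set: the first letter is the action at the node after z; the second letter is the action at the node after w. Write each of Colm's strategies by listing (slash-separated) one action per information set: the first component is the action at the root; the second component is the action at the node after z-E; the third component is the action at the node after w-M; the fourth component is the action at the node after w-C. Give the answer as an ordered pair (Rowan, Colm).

(5, 1)

Trace the play path from the root:
  Colm plays z
  Rowan plays E at [z]
  Colm plays In at [z-E]
→ terminal payoff (5, 1).
(Rowan's choice at the node after w is never reached on this path, so it doesn't affect the outcome.)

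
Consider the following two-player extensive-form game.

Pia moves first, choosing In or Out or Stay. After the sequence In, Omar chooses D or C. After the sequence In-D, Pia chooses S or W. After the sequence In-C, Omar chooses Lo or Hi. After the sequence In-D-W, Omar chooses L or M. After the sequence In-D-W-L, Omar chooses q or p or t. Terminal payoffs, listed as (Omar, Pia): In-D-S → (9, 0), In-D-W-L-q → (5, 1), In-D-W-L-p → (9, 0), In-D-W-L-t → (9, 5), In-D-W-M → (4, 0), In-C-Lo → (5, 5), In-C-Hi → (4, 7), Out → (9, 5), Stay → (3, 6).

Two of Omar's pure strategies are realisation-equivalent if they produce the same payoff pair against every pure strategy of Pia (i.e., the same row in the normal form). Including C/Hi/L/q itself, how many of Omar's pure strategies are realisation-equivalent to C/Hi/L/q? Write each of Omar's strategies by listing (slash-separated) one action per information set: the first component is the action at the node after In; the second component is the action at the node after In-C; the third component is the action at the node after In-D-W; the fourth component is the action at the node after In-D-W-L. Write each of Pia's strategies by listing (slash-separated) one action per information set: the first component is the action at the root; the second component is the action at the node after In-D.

Row for C/Hi/L/q (columns In/S, In/W, Out/S, Out/W, Stay/S, Stay/W): (4,7) (4,7) (9,5) (9,5) (3,6) (3,6).
Under C/Hi/L/q, Omar's choice at the node after In-D-W and at the node after In-D-W-L can never be reached regardless of what Pia does, so varying those choices leaves every outcome unchanged.
Holding the reachable choices fixed and varying the unreachable ones freely already gives 2 × 3 = 6 equivalent strategies.
No other strategy reproduces this row, so those 6 are the full class: C/Hi/L/q, C/Hi/L/p, C/Hi/L/t, C/Hi/M/q, C/Hi/M/p, C/Hi/M/t.

6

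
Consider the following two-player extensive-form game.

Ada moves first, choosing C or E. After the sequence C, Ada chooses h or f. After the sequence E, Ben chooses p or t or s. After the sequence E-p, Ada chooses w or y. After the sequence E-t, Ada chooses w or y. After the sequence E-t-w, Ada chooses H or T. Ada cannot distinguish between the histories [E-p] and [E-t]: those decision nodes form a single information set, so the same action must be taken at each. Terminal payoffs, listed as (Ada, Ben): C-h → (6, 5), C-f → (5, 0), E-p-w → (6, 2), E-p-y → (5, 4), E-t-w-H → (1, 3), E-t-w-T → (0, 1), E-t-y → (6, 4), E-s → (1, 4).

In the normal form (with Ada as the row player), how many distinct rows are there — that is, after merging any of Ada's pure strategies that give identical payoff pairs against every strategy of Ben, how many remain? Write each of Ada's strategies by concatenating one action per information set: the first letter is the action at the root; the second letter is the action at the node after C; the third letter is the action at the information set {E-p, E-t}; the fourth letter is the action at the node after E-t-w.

5

Ada has 16 pure strategies: ChwH, ChwT, ChyH, ChyT, CfwH, CfwT, CfyH, CfyT, EhwH, EhwT, EhyH, EhyT, EfwH, EfwT, EfyH, EfyT. Columns: p, t, s.
{ChwH, ChwT, ChyH, ChyT} → row (6,5) (6,5) (6,5)
{CfwH, CfwT, CfyH, CfyT} → row (5,0) (5,0) (5,0)
{EhwH, EfwH} → row (6,2) (1,3) (1,4)
{EhwT, EfwT} → row (6,2) (0,1) (1,4)
{EhyH, EhyT, EfyH, EfyT} → row (5,4) (6,4) (1,4)
That's 5 distinct rows out of 16 strategies.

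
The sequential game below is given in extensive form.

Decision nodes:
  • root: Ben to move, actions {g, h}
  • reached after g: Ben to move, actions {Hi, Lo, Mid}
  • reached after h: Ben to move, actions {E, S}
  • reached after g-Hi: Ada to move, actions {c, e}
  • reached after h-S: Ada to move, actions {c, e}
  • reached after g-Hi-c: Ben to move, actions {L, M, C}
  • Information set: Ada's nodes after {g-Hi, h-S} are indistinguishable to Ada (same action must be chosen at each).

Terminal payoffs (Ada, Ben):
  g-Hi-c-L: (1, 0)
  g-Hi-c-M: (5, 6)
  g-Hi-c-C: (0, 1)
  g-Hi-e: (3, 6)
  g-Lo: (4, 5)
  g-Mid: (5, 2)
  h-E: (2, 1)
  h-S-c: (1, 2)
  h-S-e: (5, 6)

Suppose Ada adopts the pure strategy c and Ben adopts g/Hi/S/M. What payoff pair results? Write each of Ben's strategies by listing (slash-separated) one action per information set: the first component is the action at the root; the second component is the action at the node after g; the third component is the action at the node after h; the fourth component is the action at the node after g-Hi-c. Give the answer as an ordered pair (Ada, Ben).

(5, 6)

Trace the play path from the root:
  Ben plays g
  Ben plays Hi at [g]
  Ada plays c at [g-Hi]
  Ben plays M at [g-Hi-c]
→ terminal payoff (5, 6).
(Ben's choice at the node after h is never reached on this path, so it doesn't affect the outcome.)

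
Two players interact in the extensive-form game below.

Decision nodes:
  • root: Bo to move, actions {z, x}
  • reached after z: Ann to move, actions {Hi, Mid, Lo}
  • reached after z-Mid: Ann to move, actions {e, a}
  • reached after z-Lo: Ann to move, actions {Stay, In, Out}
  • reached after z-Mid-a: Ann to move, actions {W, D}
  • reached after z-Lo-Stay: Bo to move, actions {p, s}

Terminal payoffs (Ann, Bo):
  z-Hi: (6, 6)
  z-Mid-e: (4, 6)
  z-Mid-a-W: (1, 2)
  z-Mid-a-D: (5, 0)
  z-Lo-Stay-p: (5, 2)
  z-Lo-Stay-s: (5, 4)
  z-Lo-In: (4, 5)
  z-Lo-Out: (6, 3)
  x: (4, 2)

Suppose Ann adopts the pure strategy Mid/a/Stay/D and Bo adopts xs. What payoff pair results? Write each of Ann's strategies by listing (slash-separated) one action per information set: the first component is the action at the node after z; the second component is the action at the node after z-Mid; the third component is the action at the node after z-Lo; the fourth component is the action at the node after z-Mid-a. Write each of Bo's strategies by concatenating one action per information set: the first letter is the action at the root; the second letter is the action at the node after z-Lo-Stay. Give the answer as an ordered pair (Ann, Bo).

Trace the play path from the root:
  Bo plays x
→ terminal payoff (4, 2).
(Ann's choice at the node after z is never reached on this path, so it doesn't affect the outcome.)

(4, 2)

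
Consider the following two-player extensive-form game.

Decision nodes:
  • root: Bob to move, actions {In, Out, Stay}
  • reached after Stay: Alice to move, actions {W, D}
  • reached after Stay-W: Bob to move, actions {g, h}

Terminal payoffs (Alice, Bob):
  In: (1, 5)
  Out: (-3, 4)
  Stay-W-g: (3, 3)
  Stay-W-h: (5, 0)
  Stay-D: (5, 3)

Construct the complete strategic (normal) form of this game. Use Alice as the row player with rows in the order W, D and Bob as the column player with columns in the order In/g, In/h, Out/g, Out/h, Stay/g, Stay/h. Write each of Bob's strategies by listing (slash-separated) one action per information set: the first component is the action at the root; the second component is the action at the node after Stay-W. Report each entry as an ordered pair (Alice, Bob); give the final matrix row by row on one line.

Row W: In/g→(1,5), In/h→(1,5), Out/g→(-3,4), Out/h→(-3,4), Stay/g→(3,3), Stay/h→(5,0)
Row D: In/g→(1,5), In/h→(1,5), Out/g→(-3,4), Out/h→(-3,4), Stay/g→(5,3), Stay/h→(5,3)

W: (1,5) (1,5) (-3,4) (-3,4) (3,3) (5,0) | D: (1,5) (1,5) (-3,4) (-3,4) (5,3) (5,3)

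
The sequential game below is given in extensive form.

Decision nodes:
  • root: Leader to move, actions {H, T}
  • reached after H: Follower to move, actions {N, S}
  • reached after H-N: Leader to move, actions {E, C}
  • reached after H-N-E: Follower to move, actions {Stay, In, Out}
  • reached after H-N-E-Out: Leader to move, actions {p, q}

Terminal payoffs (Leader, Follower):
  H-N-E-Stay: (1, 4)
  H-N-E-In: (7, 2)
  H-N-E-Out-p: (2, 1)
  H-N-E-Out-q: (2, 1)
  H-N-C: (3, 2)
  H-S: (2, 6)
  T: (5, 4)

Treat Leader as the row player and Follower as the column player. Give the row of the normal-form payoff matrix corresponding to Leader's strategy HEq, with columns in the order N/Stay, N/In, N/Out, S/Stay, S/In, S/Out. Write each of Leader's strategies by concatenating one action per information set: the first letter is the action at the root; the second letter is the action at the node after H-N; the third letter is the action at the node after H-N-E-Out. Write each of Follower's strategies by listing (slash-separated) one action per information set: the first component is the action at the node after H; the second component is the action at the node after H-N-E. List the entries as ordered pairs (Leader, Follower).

vs N/Stay: Leader plays H → Follower plays N at [H] → Leader plays E at [H-N] → Follower plays Stay at [H-N-E] → (1, 4)
vs N/In: Leader plays H → Follower plays N at [H] → Leader plays E at [H-N] → Follower plays In at [H-N-E] → (7, 2)
vs N/Out: Leader plays H → Follower plays N at [H] → Leader plays E at [H-N] → Follower plays Out at [H-N-E] → Leader plays q at [H-N-E-Out] → (2, 1)
vs S/Stay: Leader plays H → Follower plays S at [H] → (2, 6)
vs S/In: Leader plays H → Follower plays S at [H] → (2, 6)
vs S/Out: Leader plays H → Follower plays S at [H] → (2, 6)

(1,4) (7,2) (2,1) (2,6) (2,6) (2,6)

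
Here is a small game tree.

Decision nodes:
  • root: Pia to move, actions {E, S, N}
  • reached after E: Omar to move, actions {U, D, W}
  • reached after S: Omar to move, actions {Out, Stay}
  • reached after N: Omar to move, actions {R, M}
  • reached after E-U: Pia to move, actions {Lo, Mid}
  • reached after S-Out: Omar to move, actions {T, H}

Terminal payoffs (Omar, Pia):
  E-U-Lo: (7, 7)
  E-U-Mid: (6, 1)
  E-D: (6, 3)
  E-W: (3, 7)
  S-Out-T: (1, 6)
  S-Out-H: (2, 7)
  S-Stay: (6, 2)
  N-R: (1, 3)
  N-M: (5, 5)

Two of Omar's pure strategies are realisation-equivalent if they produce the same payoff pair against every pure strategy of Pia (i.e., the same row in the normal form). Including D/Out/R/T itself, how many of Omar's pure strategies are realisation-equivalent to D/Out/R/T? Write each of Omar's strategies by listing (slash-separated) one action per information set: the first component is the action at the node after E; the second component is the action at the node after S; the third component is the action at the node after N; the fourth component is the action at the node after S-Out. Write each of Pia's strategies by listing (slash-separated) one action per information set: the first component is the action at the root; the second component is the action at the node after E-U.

1

Row for D/Out/R/T (columns E/Lo, E/Mid, S/Lo, S/Mid, N/Lo, N/Mid): (6,3) (6,3) (1,6) (1,6) (1,3) (1,3).
Every one of Omar's information sets is on the play path for some reply by Pia when Omar follows D/Out/R/T.
Changing the action at any of them therefore changes at least one column, so only D/Out/R/T itself gives this row.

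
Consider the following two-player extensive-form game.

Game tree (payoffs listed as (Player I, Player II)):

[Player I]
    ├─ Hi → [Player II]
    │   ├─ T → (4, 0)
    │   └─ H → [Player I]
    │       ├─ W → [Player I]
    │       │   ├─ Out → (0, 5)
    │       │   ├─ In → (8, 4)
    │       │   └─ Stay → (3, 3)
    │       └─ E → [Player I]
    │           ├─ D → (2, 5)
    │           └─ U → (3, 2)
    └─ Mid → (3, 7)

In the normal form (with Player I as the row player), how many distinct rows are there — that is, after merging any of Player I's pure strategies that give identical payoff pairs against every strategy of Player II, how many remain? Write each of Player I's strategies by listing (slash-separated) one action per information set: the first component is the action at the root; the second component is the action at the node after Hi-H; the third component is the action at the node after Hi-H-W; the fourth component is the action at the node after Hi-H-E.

Player I has 24 pure strategies: Hi/W/Out/D, Hi/W/Out/U, Hi/W/In/D, Hi/W/In/U, Hi/W/Stay/D, Hi/W/Stay/U, Hi/E/Out/D, Hi/E/Out/U, Hi/E/In/D, Hi/E/In/U, Hi/E/Stay/D, Hi/E/Stay/U, Mid/W/Out/D, Mid/W/Out/U, Mid/W/In/D, Mid/W/In/U, Mid/W/Stay/D, Mid/W/Stay/U, Mid/E/Out/D, Mid/E/Out/U, Mid/E/In/D, Mid/E/In/U, Mid/E/Stay/D, Mid/E/Stay/U. Columns: T, H.
{Hi/W/Out/D, Hi/W/Out/U} → row (4,0) (0,5)
{Hi/W/In/D, Hi/W/In/U} → row (4,0) (8,4)
{Hi/W/Stay/D, Hi/W/Stay/U} → row (4,0) (3,3)
{Hi/E/Out/D, Hi/E/In/D, Hi/E/Stay/D} → row (4,0) (2,5)
{Hi/E/Out/U, Hi/E/In/U, Hi/E/Stay/U} → row (4,0) (3,2)
{Mid/W/Out/D, Mid/W/Out/U, Mid/W/In/D, Mid/W/In/U, Mid/W/Stay/D, Mid/W/Stay/U, Mid/E/Out/D, Mid/E/Out/U, Mid/E/In/D, Mid/E/In/U, Mid/E/Stay/D, Mid/E/Stay/U} → row (3,7) (3,7)
That's 6 distinct rows out of 24 strategies.

6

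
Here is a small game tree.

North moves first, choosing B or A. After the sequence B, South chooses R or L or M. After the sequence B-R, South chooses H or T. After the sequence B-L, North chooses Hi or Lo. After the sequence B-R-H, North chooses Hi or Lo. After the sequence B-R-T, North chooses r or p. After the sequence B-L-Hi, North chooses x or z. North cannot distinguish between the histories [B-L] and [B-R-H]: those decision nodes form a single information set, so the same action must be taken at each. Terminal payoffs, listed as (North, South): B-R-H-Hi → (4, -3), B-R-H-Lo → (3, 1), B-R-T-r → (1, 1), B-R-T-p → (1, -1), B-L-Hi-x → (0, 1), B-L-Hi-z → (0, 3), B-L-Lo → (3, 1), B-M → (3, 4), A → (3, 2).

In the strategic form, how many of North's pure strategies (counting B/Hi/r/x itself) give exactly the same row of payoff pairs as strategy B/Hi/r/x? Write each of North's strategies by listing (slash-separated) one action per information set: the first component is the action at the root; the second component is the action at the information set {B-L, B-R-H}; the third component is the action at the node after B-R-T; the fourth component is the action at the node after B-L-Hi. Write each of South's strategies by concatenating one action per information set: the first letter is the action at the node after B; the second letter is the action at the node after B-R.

1

Row for B/Hi/r/x (columns RH, RT, LH, LT, MH, MT): (4,-3) (1,1) (0,1) (0,1) (3,4) (3,4).
Every one of North's information sets is on the play path for some reply by South when North follows B/Hi/r/x.
Changing the action at any of them therefore changes at least one column, so only B/Hi/r/x itself gives this row.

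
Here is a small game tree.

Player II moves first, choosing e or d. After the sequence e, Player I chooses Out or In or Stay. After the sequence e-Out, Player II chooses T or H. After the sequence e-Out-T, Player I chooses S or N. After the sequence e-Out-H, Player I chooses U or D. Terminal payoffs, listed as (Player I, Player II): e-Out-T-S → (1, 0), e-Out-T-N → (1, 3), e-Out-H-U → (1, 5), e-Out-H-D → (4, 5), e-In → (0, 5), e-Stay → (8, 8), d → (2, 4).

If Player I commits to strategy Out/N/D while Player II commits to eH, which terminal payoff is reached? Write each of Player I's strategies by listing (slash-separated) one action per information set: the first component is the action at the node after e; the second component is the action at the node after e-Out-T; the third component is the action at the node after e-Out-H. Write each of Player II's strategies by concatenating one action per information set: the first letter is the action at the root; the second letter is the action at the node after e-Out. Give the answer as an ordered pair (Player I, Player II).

(4, 5)

Trace the play path from the root:
  Player II plays e
  Player I plays Out at [e]
  Player II plays H at [e-Out]
  Player I plays D at [e-Out-H]
→ terminal payoff (4, 5).
(Player I's choice at the node after e-Out-T is never reached on this path, so it doesn't affect the outcome.)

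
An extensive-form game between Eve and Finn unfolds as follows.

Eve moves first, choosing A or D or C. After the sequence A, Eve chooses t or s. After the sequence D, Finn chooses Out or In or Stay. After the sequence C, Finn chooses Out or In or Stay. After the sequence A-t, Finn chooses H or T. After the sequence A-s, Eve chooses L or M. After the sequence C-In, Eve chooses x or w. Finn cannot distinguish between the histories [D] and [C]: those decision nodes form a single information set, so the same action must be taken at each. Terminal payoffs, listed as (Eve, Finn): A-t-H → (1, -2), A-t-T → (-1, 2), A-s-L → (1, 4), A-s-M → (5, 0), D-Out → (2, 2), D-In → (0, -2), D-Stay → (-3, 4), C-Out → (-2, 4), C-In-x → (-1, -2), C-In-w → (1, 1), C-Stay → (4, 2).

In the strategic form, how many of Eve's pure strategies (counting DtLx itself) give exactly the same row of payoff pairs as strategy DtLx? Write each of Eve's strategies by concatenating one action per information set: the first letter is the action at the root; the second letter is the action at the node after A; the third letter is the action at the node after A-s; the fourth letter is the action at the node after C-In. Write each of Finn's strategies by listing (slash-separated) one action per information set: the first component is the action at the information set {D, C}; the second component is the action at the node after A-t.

8

Row for DtLx (columns Out/H, Out/T, In/H, In/T, Stay/H, Stay/T): (2,2) (2,2) (0,-2) (0,-2) (-3,4) (-3,4).
Under DtLx, Eve's choice at the node after A and at the node after A-s and at the node after C-In can never be reached regardless of what Finn does, so varying those choices leaves every outcome unchanged.
Holding the reachable choices fixed and varying the unreachable ones freely already gives 2 × 2 × 2 = 8 equivalent strategies.
No other strategy reproduces this row, so those 8 are the full class: DtLx, DtLw, DtMx, DtMw, DsLx, DsLw, DsMx, DsMw.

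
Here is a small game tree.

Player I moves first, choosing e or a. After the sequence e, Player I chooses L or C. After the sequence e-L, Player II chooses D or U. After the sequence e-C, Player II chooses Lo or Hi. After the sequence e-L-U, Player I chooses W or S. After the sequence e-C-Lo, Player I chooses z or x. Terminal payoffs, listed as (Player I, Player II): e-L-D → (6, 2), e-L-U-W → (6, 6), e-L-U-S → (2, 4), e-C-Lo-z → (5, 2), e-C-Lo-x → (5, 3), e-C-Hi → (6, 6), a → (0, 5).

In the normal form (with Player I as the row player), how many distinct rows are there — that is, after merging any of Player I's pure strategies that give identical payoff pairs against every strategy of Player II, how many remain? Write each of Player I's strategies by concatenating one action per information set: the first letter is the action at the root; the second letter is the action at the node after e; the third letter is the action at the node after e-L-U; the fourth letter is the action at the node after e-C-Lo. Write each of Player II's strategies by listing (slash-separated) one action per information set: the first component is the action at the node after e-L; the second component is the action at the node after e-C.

Player I has 16 pure strategies: eLWz, eLWx, eLSz, eLSx, eCWz, eCWx, eCSz, eCSx, aLWz, aLWx, aLSz, aLSx, aCWz, aCWx, aCSz, aCSx. Columns: D/Lo, D/Hi, U/Lo, U/Hi.
{eLWz, eLWx} → row (6,2) (6,2) (6,6) (6,6)
{eLSz, eLSx} → row (6,2) (6,2) (2,4) (2,4)
{eCWz, eCSz} → row (5,2) (6,6) (5,2) (6,6)
{eCWx, eCSx} → row (5,3) (6,6) (5,3) (6,6)
{aLWz, aLWx, aLSz, aLSx, aCWz, aCWx, aCSz, aCSx} → row (0,5) (0,5) (0,5) (0,5)
That's 5 distinct rows out of 16 strategies.

5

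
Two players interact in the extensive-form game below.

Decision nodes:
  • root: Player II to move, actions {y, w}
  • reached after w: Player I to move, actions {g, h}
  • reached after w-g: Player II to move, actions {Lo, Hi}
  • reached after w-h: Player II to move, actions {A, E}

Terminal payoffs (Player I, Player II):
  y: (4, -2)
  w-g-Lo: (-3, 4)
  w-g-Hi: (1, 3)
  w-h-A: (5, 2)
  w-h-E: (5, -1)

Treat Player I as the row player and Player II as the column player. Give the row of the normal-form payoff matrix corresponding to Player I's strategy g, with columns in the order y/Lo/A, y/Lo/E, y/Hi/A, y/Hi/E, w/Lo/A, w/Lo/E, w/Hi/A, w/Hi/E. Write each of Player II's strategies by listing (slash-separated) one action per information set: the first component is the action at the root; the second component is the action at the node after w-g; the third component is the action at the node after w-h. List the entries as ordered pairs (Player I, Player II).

vs y/Lo/A: Player II plays y → (4, -2)
vs y/Lo/E: Player II plays y → (4, -2)
vs y/Hi/A: Player II plays y → (4, -2)
vs y/Hi/E: Player II plays y → (4, -2)
vs w/Lo/A: Player II plays w → Player I plays g at [w] → Player II plays Lo at [w-g] → (-3, 4)
vs w/Lo/E: Player II plays w → Player I plays g at [w] → Player II plays Lo at [w-g] → (-3, 4)
vs w/Hi/A: Player II plays w → Player I plays g at [w] → Player II plays Hi at [w-g] → (1, 3)
vs w/Hi/E: Player II plays w → Player I plays g at [w] → Player II plays Hi at [w-g] → (1, 3)

(4,-2) (4,-2) (4,-2) (4,-2) (-3,4) (-3,4) (1,3) (1,3)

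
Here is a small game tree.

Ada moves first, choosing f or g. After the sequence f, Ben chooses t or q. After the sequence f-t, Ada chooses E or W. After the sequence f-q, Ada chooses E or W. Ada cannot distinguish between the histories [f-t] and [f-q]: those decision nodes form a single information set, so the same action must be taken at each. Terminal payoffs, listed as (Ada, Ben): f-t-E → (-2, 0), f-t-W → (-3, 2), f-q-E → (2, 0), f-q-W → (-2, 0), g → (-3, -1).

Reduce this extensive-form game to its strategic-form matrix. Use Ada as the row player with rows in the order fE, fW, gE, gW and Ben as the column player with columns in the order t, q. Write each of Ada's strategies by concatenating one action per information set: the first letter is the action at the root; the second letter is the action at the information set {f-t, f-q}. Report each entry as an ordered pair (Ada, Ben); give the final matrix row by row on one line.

Row fE: t→(-2,0), q→(2,0)
Row fW: t→(-3,2), q→(-2,0)
Row gE: t→(-3,-1), q→(-3,-1)
Row gW: t→(-3,-1), q→(-3,-1)

fE: (-2,0) (2,0) | fW: (-3,2) (-2,0) | gE: (-3,-1) (-3,-1) | gW: (-3,-1) (-3,-1)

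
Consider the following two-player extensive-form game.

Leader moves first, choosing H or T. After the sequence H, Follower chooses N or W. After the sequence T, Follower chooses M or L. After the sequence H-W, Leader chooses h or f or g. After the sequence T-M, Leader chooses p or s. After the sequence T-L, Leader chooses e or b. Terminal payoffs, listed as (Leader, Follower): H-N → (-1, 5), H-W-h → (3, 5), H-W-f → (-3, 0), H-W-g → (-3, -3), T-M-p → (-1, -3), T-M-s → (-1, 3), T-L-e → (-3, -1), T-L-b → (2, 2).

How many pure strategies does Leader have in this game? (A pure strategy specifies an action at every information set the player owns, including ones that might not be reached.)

Leader owns the root with actions {H, T} — two choices.
Leader owns the node after H-W with actions {h, f, g} — three choices.
Leader owns the node after T-M with actions {p, s} — two choices.
Leader owns the node after T-L with actions {e, b} — two choices.
A pure strategy fixes one action at each information set independently, so the count is the product 2 × 3 × 2 × 2 = 24.
(For reference, Follower has 4 pure strategies, giving a 24×4 normal-form matrix.)

24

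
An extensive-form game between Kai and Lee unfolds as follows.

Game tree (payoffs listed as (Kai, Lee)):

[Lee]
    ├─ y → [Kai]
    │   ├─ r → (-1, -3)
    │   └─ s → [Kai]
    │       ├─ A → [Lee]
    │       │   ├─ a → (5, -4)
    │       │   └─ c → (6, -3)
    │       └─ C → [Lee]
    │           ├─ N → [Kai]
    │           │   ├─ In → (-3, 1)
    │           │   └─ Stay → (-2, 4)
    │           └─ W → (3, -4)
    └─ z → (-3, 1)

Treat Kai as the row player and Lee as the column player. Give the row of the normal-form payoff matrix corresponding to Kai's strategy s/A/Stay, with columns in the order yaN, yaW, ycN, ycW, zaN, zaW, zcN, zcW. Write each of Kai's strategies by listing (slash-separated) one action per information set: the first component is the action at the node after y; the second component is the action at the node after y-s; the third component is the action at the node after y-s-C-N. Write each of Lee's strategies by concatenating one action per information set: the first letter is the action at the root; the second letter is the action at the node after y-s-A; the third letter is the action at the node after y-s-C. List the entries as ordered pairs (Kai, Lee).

(5,-4) (5,-4) (6,-3) (6,-3) (-3,1) (-3,1) (-3,1) (-3,1)

vs yaN: Lee plays y → Kai plays s at [y] → Kai plays A at [y-s] → Lee plays a at [y-s-A] → (5, -4)
vs yaW: Lee plays y → Kai plays s at [y] → Kai plays A at [y-s] → Lee plays a at [y-s-A] → (5, -4)
vs ycN: Lee plays y → Kai plays s at [y] → Kai plays A at [y-s] → Lee plays c at [y-s-A] → (6, -3)
vs ycW: Lee plays y → Kai plays s at [y] → Kai plays A at [y-s] → Lee plays c at [y-s-A] → (6, -3)
vs zaN: Lee plays z → (-3, 1)
vs zaW: Lee plays z → (-3, 1)
vs zcN: Lee plays z → (-3, 1)
vs zcW: Lee plays z → (-3, 1)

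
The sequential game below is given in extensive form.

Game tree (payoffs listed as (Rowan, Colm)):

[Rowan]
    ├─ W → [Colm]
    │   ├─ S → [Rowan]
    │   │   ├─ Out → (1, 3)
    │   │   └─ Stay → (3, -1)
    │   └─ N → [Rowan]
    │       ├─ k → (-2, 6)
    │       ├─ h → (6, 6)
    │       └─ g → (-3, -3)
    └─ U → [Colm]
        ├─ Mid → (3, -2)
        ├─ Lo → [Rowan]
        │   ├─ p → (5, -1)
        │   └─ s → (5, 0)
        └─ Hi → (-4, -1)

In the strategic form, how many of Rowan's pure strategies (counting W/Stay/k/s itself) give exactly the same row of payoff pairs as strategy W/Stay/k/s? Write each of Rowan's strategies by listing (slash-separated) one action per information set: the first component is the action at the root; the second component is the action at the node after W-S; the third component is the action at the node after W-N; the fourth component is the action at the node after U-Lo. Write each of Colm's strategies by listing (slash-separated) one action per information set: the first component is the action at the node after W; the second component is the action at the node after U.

2

Row for W/Stay/k/s (columns S/Mid, S/Lo, S/Hi, N/Mid, N/Lo, N/Hi): (3,-1) (3,-1) (3,-1) (-2,6) (-2,6) (-2,6).
Under W/Stay/k/s, Rowan's choice at the node after U-Lo can never be reached regardless of what Colm does, so varying those choices leaves every outcome unchanged.
Holding the reachable choices fixed and varying the unreachable one freely already gives 2 equivalent strategies.
No other strategy reproduces this row, so those 2 are the full class: W/Stay/k/p, W/Stay/k/s.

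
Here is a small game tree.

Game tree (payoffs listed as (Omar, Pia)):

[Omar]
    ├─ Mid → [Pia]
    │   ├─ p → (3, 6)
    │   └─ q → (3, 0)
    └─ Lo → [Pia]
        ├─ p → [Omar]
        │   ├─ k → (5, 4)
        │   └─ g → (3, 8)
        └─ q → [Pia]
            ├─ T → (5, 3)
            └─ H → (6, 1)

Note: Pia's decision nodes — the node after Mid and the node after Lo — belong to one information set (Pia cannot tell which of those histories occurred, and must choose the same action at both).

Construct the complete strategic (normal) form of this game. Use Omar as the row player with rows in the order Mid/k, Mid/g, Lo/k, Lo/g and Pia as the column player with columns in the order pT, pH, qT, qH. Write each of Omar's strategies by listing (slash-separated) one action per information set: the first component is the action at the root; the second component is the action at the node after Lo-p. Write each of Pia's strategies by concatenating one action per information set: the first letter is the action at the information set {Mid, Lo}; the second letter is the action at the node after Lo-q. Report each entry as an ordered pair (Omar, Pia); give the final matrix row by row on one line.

Mid/k: (3,6) (3,6) (3,0) (3,0) | Mid/g: (3,6) (3,6) (3,0) (3,0) | Lo/k: (5,4) (5,4) (5,3) (6,1) | Lo/g: (3,8) (3,8) (5,3) (6,1)

            pT       pH       qT       qH
Mid/k    (3,6)    (3,6)    (3,0)    (3,0)
Mid/g    (3,6)    (3,6)    (3,0)    (3,0)
 Lo/k    (5,4)    (5,4)    (5,3)    (6,1)
 Lo/g    (3,8)    (3,8)    (5,3)    (6,1)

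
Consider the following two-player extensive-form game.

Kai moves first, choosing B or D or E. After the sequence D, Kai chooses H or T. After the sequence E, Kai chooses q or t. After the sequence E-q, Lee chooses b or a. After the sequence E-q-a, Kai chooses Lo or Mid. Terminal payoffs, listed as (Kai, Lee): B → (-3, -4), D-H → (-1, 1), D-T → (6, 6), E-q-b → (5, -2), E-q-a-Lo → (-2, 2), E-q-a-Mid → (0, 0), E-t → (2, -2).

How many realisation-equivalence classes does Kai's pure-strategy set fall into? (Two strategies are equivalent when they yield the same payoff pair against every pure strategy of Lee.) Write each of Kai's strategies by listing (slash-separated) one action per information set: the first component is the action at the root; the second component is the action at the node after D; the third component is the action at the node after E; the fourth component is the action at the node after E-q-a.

6

Kai has 24 pure strategies: B/H/q/Lo, B/H/q/Mid, B/H/t/Lo, B/H/t/Mid, B/T/q/Lo, B/T/q/Mid, B/T/t/Lo, B/T/t/Mid, D/H/q/Lo, D/H/q/Mid, D/H/t/Lo, D/H/t/Mid, D/T/q/Lo, D/T/q/Mid, D/T/t/Lo, D/T/t/Mid, E/H/q/Lo, E/H/q/Mid, E/H/t/Lo, E/H/t/Mid, E/T/q/Lo, E/T/q/Mid, E/T/t/Lo, E/T/t/Mid. Columns: b, a.
{B/H/q/Lo, B/H/q/Mid, B/H/t/Lo, B/H/t/Mid, B/T/q/Lo, B/T/q/Mid, B/T/t/Lo, B/T/t/Mid} → row (-3,-4) (-3,-4)
{D/H/q/Lo, D/H/q/Mid, D/H/t/Lo, D/H/t/Mid} → row (-1,1) (-1,1)
{D/T/q/Lo, D/T/q/Mid, D/T/t/Lo, D/T/t/Mid} → row (6,6) (6,6)
{E/H/q/Lo, E/T/q/Lo} → row (5,-2) (-2,2)
{E/H/q/Mid, E/T/q/Mid} → row (5,-2) (0,0)
{E/H/t/Lo, E/H/t/Mid, E/T/t/Lo, E/T/t/Mid} → row (2,-2) (2,-2)
That's 6 distinct rows out of 24 strategies.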